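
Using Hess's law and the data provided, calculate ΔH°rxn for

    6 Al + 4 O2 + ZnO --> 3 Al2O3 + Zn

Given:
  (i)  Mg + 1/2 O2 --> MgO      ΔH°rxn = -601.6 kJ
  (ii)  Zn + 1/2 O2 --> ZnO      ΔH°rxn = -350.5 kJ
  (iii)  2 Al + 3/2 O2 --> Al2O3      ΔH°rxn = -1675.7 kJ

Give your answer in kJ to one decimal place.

(i): not needed (Mg appears nowhere else).
(ii) reversed (ZnO must end up as a reactant): +350.5 kJ
(iii) × 3 (×3 to match 3 Al2O3 in the target): (3)·(-1675.7) = -5027.1 kJ
ΔH°rxn = (-1)·(-350.5) + (3)·(-1675.7) = -4676.6 kJ

ΔH°rxn = -4676.6 kJ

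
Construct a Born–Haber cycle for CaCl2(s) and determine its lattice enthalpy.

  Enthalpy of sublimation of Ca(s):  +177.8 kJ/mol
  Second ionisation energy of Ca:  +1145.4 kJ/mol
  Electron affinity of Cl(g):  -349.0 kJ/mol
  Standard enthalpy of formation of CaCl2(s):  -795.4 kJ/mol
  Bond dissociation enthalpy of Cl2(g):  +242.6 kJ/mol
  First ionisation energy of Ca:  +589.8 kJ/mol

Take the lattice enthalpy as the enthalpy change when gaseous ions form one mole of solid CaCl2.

ΔHf° = 1·ΔHsub + 1·(ΣIE) + 1·D(Cl2) + 2·EA + U
-795.4 = 1·(+177.8) + 1·(+1735.2) + 1·(+242.6) + 2·(-349.0) + U
U = -795.4 − (+1457.6) = -2253.0 kJ/mol

U = -2253.0 kJ/mol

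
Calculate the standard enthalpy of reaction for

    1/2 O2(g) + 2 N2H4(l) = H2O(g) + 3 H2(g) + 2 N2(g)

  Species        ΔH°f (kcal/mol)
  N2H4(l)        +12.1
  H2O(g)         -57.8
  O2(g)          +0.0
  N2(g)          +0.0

ΔH°rxn = Σ nΔHf°(products) − Σ nΔHf°(reactants).
Products: 1·(-57.8) + 3·(+0.0) + 2·(+0.0) = -57.8
Reactants: 1/2·(+0.0) + 2·(+12.1) = +24.2
ΔH_rxn = (-57.8) − (+24.2) = -82.0 kcal/mol

ΔH_rxn = -82.0 kcal/mol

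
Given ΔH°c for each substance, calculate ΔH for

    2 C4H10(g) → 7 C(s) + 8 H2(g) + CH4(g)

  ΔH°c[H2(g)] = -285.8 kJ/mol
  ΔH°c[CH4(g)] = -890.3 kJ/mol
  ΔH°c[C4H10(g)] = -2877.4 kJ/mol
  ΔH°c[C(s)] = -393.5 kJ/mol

Using ΔH = Σ nΔHc°(reactants) − Σ nΔHc°(products):
= [2·(-2877.4)] − [7·(-393.5) + 8·(-285.8) + 1·(-890.3)]
= 176.4 kJ/mol

ΔH = 176.4 kJ/mol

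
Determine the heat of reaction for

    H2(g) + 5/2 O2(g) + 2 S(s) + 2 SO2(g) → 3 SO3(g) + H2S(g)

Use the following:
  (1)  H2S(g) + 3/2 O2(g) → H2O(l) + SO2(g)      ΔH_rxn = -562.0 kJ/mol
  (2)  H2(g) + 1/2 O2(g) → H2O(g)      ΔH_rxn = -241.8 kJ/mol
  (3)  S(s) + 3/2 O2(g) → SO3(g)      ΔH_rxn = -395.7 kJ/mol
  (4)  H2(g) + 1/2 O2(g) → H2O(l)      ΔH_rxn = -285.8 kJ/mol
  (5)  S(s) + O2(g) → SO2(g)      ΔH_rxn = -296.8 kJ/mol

(1) reversed (H2S(g) must end up as a product): +562.0 kJ/mol
(2): not needed (H2O(g) appears nowhere else).
(3) × 3 (scale by 3 for the 3 SO3(g)): (3)·(-395.7) = -1187.1 kJ/mol
(4) as written: -285.8 kJ/mol
(5) reversed: +296.8 kJ/mol
Summing the manipulated equations, ΔH_rxn = (-1)·(-562.0) + (3)·(-395.7) + (1)·(-285.8) + (-1)·(-296.8) = -614.1 kJ/mol

ΔH_rxn = -614.1 kJ/mol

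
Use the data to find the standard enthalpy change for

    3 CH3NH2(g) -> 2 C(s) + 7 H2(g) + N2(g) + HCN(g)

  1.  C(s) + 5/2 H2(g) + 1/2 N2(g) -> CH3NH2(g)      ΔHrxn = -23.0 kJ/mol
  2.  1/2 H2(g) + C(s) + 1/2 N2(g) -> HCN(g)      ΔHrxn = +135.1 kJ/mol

ΔHrxn = 204.1 kJ/mol

eq. 1 reversed and × 3: (-3)·(-23.0) = +69.0 kJ/mol
eq. 2 as written: +135.1 kJ/mol
ΔHrxn = (-3)·(-23.0) + (1)·(+135.1) = 204.1 kJ/mol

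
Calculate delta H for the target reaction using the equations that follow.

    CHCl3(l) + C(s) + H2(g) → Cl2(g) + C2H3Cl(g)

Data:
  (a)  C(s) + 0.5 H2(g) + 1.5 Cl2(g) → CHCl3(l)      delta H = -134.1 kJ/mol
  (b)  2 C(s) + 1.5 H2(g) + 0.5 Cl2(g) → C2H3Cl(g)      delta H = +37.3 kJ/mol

delta H = 171.4 kJ/mol

(a) reversed (reverse to put CHCl3(l) on the reactant side): +134.1 kJ/mol
(b) as written (C2H3Cl(g) already on the product side): +37.3 kJ/mol
delta H = (+134.1) + (+37.3) = 171.4 kJ/mol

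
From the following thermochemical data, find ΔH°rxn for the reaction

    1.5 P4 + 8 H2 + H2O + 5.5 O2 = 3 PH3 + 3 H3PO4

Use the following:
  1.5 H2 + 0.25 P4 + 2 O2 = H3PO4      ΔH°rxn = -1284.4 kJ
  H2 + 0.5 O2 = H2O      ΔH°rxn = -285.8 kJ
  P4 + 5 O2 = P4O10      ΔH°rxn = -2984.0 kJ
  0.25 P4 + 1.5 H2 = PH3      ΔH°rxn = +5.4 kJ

equation 1 × 3 (×3 to match 3 H3PO4 in the target): (3)·(-1284.4) = -3853.2 kJ
equation 2 reversed (reverse to put H2O on the reactant side): +285.8 kJ
equation 3: not needed (P4O10 appears nowhere else).
equation 4 × 3 (scale by 3 for the 3 PH3): (3)·(+5.4) = +16.2 kJ
ΔH°rxn = (3)·(-1284.4) + (-1)·(-285.8) + (3)·(+5.4) = -3551.2 kJ

ΔH°rxn = -3551.2 kJ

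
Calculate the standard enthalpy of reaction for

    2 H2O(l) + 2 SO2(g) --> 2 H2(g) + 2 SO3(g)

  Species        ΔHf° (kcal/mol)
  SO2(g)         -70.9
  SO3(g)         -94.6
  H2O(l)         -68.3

ΔH_rxn = 89.2 kcal/mol

Products: 2·(+0.0) + 2·(-94.6) = -189.2
Reactants: 2·(-68.3) + 2·(-70.9) = -278.4
ΔH_rxn = (-189.2) − (-278.4) = 89.2 kcal/mol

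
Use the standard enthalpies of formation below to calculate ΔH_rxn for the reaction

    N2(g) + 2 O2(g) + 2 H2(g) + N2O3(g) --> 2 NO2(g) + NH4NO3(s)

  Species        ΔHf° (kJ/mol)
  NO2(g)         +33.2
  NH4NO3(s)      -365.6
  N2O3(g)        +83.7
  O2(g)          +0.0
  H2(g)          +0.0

ΔH°rxn = Σ nΔHf°(products) − Σ nΔHf°(reactants).
Products: 2·(+33.2) + 1·(-365.6) = -299.2
Reactants: 1·(+0.0) + 2·(+0.0) + 2·(+0.0) + 1·(+83.7) = +83.7
ΔH_rxn = (-299.2) − (+83.7) = -382.9 kJ/mol

ΔH_rxn = -382.9 kJ/mol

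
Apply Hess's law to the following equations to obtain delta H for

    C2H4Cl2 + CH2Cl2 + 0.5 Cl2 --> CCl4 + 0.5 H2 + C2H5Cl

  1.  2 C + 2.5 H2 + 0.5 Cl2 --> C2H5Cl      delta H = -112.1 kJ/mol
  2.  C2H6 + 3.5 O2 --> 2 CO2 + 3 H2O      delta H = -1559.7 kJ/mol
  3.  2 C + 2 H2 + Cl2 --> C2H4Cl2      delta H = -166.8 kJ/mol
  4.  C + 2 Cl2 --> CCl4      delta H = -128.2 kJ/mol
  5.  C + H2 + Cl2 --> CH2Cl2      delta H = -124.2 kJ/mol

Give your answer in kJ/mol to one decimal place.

delta H = 50.7 kJ/mol

eq. 1 as written: -112.1 kJ/mol
eq. 2: not needed.
eq. 3 reversed: +166.8 kJ/mol
eq. 4 as written: -128.2 kJ/mol
eq. 5 reversed: +124.2 kJ/mol
By Hess's law, delta H = (1)·(-112.1) + (-1)·(-166.8) + (1)·(-128.2) + (-1)·(-124.2) = 50.7 kJ/mol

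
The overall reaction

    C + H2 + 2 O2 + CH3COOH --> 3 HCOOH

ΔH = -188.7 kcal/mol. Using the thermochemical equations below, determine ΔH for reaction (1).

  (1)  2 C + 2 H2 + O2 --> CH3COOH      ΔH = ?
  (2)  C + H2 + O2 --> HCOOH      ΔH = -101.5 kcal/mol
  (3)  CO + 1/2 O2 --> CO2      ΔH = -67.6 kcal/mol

(1) reversed: contributes −x
(2) × 3: (3)·(-101.5) = -304.5 kcal/mol
(3): not needed.
-188.7 = (-304.5) − x
x = (-188.7 − (-304.5)) / (-1) = -115.8 kcal/mol

ΔH = -115.8 kcal/mol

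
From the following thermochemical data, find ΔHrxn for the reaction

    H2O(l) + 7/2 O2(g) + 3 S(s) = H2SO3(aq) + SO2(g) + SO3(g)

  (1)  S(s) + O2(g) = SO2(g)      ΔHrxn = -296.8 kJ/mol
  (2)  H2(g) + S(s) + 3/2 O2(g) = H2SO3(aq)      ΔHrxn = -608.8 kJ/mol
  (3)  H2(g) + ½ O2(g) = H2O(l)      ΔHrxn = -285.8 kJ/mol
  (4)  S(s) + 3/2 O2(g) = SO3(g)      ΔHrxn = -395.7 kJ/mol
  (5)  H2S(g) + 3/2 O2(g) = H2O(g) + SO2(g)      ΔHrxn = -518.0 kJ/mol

(1) as written: -296.8 kJ/mol
(2) as written (H2SO3(aq) already on the product side): -608.8 kJ/mol
(3) reversed (reverse to put H2O(l) on the reactant side): +285.8 kJ/mol
(4) as written (SO3(g) already on the product side): -395.7 kJ/mol
(5): not needed (H2O(g) appears nowhere else).
Since enthalpy is a state function, ΔHrxn = (1)·(-296.8) + (1)·(-608.8) + (-1)·(-285.8) + (1)·(-395.7) = -1015.5 kJ/mol

ΔHrxn = -1015.5 kJ/mol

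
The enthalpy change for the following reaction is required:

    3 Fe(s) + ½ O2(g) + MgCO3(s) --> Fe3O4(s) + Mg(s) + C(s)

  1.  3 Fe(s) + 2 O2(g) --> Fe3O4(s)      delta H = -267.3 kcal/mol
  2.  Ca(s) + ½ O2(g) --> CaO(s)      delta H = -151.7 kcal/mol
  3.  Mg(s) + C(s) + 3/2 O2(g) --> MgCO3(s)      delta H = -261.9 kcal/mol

delta H = -5.4 kcal/mol

eq. 1 as written (Fe3O4(s) already on the product side): -267.3 kcal/mol
eq. 2: not needed (Ca(s) appears nowhere else).
eq. 3 reversed (MgCO3(s) must end up as a reactant): +261.9 kcal/mol
Combining the equations, delta H = (-267.3) + (+261.9) = -5.4 kcal/mol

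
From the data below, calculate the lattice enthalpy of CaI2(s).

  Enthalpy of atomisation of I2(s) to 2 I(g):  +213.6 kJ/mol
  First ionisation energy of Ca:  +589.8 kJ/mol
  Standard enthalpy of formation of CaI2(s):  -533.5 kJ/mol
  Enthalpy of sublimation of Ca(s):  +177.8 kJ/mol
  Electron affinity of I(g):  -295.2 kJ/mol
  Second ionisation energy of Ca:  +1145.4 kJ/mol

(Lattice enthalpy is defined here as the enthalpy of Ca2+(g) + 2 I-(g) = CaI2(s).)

U = -2069.7 kJ/mol

ΔHf° = 1·ΔHsub + 1·(ΣIE) + 1·D(I2) + 2·EA + U
-533.5 = 1·(+177.8) + 1·(+1735.2) + 1·(+213.6) + 2·(-295.2) + U
U = -533.5 − (+1536.2) = -2069.7 kJ/mol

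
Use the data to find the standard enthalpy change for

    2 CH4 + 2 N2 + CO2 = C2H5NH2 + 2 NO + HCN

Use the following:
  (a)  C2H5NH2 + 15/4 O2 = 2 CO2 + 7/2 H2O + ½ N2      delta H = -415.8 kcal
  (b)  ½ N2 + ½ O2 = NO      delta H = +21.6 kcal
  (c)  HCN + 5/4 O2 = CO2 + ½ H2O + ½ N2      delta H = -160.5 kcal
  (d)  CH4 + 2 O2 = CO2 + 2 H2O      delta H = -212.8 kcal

delta H = 193.9 kcal

(a) reversed: +415.8 kcal
(b) × 2: (2)·(+21.6) = +43.2 kcal
(c) reversed: +160.5 kcal
(d) × 2: (2)·(-212.8) = -425.6 kcal
delta H = (-1)·(-415.8) + (2)·(+21.6) + (-1)·(-160.5) + (2)·(-212.8) = 193.9 kcal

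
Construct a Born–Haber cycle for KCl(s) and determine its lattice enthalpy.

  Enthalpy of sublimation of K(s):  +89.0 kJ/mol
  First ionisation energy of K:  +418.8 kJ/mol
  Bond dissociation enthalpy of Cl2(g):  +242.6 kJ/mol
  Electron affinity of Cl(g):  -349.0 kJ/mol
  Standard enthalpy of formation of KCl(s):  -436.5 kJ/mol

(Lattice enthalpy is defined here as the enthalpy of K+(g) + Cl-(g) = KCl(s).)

U = -716.6 kJ/mol

ΔHf° = 1·ΔHsub + 1·(ΣIE) + 1/2·D(Cl2) + 1·EA + U
-436.5 = 1·(+89.0) + 1·(+418.8) + 1/2·(+242.6) + 1·(-349.0) + U
U = -436.5 − (+280.1) = -716.6 kJ/mol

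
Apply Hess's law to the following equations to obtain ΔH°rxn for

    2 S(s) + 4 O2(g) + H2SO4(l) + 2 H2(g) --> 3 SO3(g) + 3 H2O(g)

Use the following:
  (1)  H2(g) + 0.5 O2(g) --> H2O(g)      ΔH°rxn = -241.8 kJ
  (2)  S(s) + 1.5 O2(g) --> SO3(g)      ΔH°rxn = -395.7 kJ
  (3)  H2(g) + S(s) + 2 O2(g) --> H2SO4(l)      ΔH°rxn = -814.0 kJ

ΔH°rxn = -1098.5 kJ

(1) × 3 (×3 to match 3 H2O(g) in the target): (3)·(-241.8) = -725.4 kJ
(2) × 3 (×3 to match 3 SO3(g) in the target): (3)·(-395.7) = -1187.1 kJ
(3) reversed (H2SO4(l) must end up as a reactant): +814.0 kJ
By Hess's law, ΔH°rxn = (-725.4) + (-1187.1) + (+814.0) = -1098.5 kJ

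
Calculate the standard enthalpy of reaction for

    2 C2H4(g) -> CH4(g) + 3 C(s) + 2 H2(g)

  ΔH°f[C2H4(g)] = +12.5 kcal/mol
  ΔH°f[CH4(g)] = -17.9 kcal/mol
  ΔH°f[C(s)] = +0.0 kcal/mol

ΔHrxn = -42.9 kcal/mol

Products: 1·(-17.9) + 3·(+0.0) + 2·(+0.0) = -17.9
Reactants: 2·(+12.5) = +25.0
ΔHrxn = (-17.9) − (+25.0) = -42.9 kcal/mol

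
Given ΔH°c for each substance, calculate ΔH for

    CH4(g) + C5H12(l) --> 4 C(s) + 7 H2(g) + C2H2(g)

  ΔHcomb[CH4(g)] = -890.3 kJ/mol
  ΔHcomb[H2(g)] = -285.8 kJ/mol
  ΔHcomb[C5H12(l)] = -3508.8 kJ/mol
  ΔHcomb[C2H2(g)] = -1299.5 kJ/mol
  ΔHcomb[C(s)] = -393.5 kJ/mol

With combustion enthalpies, reactants minus products:
= [1·(-890.3) + 1·(-3508.8)] − [4·(-393.5) + 7·(-285.8) + 1·(-1299.5)]
= 475.0 kJ/mol

ΔH = 475.0 kJ/mol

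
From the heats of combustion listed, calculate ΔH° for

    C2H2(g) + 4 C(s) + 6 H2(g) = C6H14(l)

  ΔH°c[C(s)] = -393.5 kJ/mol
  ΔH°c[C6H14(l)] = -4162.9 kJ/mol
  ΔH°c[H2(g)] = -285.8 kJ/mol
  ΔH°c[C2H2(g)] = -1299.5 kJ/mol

ΔH° = -425.4 kJ/mol

Using ΔH = Σ nΔHc°(reactants) − Σ nΔHc°(products):
= [1·(-1299.5) + 4·(-393.5) + 6·(-285.8)] − [1·(-4162.9)]
= -425.4 kJ/mol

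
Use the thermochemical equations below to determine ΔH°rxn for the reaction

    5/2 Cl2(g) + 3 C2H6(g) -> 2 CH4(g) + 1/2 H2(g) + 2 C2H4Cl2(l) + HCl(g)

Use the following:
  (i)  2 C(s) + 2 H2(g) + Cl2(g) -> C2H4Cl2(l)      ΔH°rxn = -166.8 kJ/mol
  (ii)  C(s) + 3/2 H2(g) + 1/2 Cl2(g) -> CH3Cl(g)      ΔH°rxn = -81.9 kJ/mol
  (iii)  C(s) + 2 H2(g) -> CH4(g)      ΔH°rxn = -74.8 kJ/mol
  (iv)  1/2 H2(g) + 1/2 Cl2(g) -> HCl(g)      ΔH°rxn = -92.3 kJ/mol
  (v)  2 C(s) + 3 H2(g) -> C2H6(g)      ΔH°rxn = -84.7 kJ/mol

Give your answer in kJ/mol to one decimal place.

(i) × 2 (scale by 2 for the 2 C2H4Cl2(l)): (2)·(-166.8) = -333.6 kJ/mol
(ii): not needed (CH3Cl(g) appears nowhere else).
(iii) × 2 (×2 to match 2 CH4(g) in the target): (2)·(-74.8) = -149.6 kJ/mol
(iv) as written (HCl(g) already on the product side): -92.3 kJ/mol
(v) reversed and × 3 (reverse to put C2H6(g) on the reactant side; scale by 3 for the 3 C2H6(g)): (-3)·(-84.7) = +254.1 kJ/mol
By Hess's law, ΔH°rxn = (2)·(-166.8) + (2)·(-74.8) + (1)·(-92.3) + (-3)·(-84.7) = -321.4 kJ/mol

ΔH°rxn = -321.4 kJ/mol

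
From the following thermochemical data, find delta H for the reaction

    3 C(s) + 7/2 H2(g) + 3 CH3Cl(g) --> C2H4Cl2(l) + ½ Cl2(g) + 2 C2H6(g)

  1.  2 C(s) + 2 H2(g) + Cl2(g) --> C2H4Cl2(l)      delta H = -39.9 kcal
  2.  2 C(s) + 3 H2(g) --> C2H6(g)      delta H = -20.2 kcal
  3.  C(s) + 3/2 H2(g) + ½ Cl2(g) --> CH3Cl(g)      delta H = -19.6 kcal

delta H = -21.5 kcal

eq. 1 as written: -39.9 kcal
eq. 2 × 2: (2)·(-20.2) = -40.4 kcal
eq. 3 reversed and × 3: (-3)·(-19.6) = +58.8 kcal
delta H = (-39.9) + (-40.4) + (+58.8) = -21.5 kcal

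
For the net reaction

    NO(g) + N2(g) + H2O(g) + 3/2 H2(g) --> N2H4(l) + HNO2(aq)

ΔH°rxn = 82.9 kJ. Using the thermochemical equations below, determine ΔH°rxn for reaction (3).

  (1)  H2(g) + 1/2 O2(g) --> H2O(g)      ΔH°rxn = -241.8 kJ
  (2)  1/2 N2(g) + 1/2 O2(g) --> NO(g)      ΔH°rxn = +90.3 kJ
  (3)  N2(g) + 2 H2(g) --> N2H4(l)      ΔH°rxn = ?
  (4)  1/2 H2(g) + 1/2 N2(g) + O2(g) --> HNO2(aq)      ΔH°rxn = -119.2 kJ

ΔH°rxn = 50.6 kJ

(1) reversed (H2O(g) must end up as a reactant): +241.8 kJ
(2) reversed (reverse to put NO(g) on the reactant side): -90.3 kJ
(3) as written (N2H4(l) already on the product side): contributes x
(4) as written (HNO2(aq) already on the product side): -119.2 kJ
+82.9 = (+241.8) + (-90.3) + (-119.2) + x
x = (+82.9 − (+32.3)) / (1) = 50.6 kJ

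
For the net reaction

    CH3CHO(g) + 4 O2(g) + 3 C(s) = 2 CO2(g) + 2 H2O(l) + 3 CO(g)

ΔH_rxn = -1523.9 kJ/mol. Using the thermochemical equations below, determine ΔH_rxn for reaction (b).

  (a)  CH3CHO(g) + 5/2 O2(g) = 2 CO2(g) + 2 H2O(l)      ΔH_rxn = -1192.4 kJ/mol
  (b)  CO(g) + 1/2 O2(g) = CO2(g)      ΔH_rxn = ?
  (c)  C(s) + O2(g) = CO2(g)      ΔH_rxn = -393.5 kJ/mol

(a) as written (CH3CHO(g) already on the reactant side): -1192.4 kJ/mol
(b) reversed and × 3 (CO(g) must end up as a product; scale by 3 for the 3 CO(g)): contributes −3·x
(c) × 3 (×3 to match 3 C(s) in the target): (3)·(-393.5) = -1180.5 kJ/mol
-1523.9 = (-1192.4) + (-1180.5) − 3·x
x = (-1523.9 − (-2372.9)) / (-3) = -283.0 kJ/mol

ΔH_rxn = -283.0 kJ/mol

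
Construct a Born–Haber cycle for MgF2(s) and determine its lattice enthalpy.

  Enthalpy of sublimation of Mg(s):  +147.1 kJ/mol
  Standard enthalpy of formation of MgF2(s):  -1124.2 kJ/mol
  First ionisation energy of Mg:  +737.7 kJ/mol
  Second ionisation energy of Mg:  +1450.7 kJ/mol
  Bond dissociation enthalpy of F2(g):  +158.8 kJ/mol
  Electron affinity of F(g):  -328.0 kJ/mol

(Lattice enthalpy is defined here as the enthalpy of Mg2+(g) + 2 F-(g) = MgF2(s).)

U = -2962.5 kJ/mol

ΔHf° = 1·ΔHsub + 1·(ΣIE) + 1·D(F2) + 2·EA + U
-1124.2 = 1·(+147.1) + 1·(+2188.4) + 1·(+158.8) + 2·(-328.0) + U
U = -1124.2 − (+1838.3) = -2962.5 kJ/mol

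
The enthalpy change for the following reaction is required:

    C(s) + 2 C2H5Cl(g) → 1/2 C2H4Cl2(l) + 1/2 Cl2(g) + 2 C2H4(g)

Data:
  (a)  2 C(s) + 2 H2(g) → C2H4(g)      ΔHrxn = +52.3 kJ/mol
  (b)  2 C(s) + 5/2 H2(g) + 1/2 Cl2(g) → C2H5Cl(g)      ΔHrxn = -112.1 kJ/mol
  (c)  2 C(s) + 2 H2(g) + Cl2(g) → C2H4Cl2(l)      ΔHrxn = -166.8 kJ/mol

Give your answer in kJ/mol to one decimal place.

(a) × 2: (2)·(+52.3) = +104.6 kJ/mol
(b) reversed and × 2: (-2)·(-112.1) = +224.2 kJ/mol
(c) × 1/2: (1/2)·(-166.8) = -83.4 kJ/mol
ΔHrxn = (2)·(+52.3) + (-2)·(-112.1) + (1/2)·(-166.8) = 245.4 kJ/mol

ΔHrxn = 245.4 kJ/mol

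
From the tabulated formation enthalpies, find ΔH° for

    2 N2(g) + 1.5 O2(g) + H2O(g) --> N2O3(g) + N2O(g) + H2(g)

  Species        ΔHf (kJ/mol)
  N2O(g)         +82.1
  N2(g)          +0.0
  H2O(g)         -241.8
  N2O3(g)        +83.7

ΔH° = 407.6 kJ/mol

Products: 1·(+83.7) + 1·(+82.1) + 1·(+0.0) = +165.8
Reactants: 2·(+0.0) + 3/2·(+0.0) + 1·(-241.8) = -241.8
ΔH° = (+165.8) − (-241.8) = 407.6 kJ/mol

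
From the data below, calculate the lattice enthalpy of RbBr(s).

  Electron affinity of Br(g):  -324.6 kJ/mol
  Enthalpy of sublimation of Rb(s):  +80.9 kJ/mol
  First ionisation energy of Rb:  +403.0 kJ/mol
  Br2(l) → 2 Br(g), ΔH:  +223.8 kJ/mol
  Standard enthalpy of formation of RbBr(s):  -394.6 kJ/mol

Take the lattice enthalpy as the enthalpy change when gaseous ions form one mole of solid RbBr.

U = -665.8 kJ/mol

ΔHf° = 1·ΔHsub + 1·(ΣIE) + 1/2·D(Br2) + 1·EA + U
-394.6 = 1·(+80.9) + 1·(+403.0) + 1/2·(+223.8) + 1·(-324.6) + U
U = -394.6 − (+271.2) = -665.8 kJ/mol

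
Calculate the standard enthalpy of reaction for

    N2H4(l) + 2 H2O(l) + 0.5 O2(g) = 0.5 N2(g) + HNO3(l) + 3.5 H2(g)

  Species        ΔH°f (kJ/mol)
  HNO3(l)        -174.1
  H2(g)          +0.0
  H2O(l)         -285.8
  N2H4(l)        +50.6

ΔH°rxn = 346.9 kJ/mol

ΔH°rxn = Σ nΔHf°(products) − Σ nΔHf°(reactants).
Products: 1/2·(+0.0) + 1·(-174.1) + 7/2·(+0.0) = -174.1
Reactants: 1·(+50.6) + 2·(-285.8) + 1/2·(+0.0) = -521.0
ΔH°rxn = (-174.1) − (-521.0) = 346.9 kJ/mol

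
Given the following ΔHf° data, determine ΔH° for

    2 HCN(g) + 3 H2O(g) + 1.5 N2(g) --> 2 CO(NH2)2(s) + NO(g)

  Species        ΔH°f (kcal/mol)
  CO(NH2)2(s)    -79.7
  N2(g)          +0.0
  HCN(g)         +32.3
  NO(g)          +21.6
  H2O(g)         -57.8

ΔH° = -29.0 kcal/mol

Products: 2·(-79.7) + 1·(+21.6) = -137.8
Reactants: 2·(+32.3) + 3·(-57.8) + 3/2·(+0.0) = -108.8
ΔH° = (-137.8) − (-108.8) = -29.0 kcal/mol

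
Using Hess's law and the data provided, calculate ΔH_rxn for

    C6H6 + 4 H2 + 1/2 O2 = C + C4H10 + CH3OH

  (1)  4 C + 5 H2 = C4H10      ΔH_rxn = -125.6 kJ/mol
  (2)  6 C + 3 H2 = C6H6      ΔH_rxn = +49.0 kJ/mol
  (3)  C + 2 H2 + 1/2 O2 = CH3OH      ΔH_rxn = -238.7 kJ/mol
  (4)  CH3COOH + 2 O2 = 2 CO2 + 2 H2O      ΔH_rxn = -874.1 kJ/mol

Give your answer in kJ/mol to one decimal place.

ΔH_rxn = -413.3 kJ/mol

(1) as written (C4H10 already on the product side): -125.6 kJ/mol
(2) reversed (C6H6 must end up as a reactant): -49.0 kJ/mol
(3) as written (CH3OH already on the product side): -238.7 kJ/mol
(4): not needed (H2O appears nowhere else).
Summing the manipulated equations, ΔH_rxn = (1)·(-125.6) + (-1)·(+49.0) + (1)·(-238.7) = -413.3 kJ/mol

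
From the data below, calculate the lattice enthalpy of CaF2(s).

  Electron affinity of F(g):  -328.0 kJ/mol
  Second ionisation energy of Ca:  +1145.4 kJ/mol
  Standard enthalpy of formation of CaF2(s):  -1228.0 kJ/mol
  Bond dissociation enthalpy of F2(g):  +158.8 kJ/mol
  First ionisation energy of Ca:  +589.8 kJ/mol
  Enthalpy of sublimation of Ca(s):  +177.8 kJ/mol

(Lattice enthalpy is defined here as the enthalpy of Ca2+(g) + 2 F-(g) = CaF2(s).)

ΔHf° = 1·ΔHsub + 1·(ΣIE) + 1·D(F2) + 2·EA + U
-1228.0 = 1·(+177.8) + 1·(+1735.2) + 1·(+158.8) + 2·(-328.0) + U
U = -1228.0 − (+1415.8) = -2643.8 kJ/mol

U = -2643.8 kJ/mol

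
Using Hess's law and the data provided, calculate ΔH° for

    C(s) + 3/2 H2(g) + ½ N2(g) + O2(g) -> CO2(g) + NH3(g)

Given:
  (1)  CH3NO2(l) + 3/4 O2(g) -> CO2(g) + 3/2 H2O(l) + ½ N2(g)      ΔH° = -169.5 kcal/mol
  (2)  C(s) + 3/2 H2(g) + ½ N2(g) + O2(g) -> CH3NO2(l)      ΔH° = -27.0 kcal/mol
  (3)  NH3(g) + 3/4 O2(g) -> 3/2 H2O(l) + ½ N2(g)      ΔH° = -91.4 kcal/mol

ΔH° = -105.1 kcal/mol

(1) as written: -169.5 kcal/mol
(2) as written: -27.0 kcal/mol
(3) reversed: +91.4 kcal/mol
Combining the equations, ΔH° = (1)·(-169.5) + (1)·(-27.0) + (-1)·(-91.4) = -105.1 kcal/mol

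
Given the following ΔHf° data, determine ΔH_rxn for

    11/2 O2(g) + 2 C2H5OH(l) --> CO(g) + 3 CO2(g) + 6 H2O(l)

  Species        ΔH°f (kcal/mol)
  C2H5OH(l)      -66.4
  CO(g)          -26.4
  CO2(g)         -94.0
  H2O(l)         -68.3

ΔH°rxn = Σ nΔHf°(products) − Σ nΔHf°(reactants).
Products: 1·(-26.4) + 3·(-94.0) + 6·(-68.3) = -718.2
Reactants: 11/2·(+0.0) + 2·(-66.4) = -132.8
ΔH_rxn = (-718.2) − (-132.8) = -585.4 kcal/mol

ΔH_rxn = -585.4 kcal/mol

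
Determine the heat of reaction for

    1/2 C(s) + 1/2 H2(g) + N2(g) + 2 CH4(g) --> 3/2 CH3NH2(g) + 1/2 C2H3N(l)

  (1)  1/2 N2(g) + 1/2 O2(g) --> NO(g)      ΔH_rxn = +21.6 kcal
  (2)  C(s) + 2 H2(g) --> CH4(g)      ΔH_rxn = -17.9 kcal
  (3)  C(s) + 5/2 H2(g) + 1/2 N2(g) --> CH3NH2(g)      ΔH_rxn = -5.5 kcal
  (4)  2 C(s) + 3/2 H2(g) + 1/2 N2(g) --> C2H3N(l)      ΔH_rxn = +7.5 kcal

(1): not needed (NO(g) appears nowhere else).
(2) reversed and × 2 (reverse to put CH4(g) on the reactant side; ×2 to match 2 CH4(g) in the target): (-2)·(-17.9) = +35.8 kcal
(3) × 3/2 (×3/2 to match 3/2 CH3NH2(g) in the target): (3/2)·(-5.5) = -8.25 kcal
(4) × 1/2 (scale by 1/2 for the 1/2 C2H3N(l)): (1/2)·(+7.5) = +3.75 kcal
Combining the equations, ΔH_rxn = (+35.8) + (-8.25) + (+3.75) = 31.3 kcal

ΔH_rxn = 31.3 kcal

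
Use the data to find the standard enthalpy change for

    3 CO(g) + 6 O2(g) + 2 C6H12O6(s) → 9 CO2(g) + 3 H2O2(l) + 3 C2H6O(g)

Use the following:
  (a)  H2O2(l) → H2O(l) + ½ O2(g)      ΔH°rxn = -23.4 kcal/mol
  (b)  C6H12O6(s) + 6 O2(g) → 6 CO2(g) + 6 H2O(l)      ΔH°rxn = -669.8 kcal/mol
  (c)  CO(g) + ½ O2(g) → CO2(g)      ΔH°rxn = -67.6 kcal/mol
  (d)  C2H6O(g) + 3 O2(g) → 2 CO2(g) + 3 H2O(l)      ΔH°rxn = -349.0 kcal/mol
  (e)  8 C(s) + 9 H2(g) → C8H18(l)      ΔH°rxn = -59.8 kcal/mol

(a) reversed and × 3 (reverse to put H2O2(l) on the product side; scale by 3 for the 3 H2O2(l)): (-3)·(-23.4) = +70.2 kcal/mol
(b) × 2 (scale by 2 for the 2 C6H12O6(s)): (2)·(-669.8) = -1339.6 kcal/mol
(c) × 3 (scale by 3 for the 3 CO(g)): (3)·(-67.6) = -202.8 kcal/mol
(d) reversed and × 3 (reverse to put C2H6O(g) on the product side; scale by 3 for the 3 C2H6O(g)): (-3)·(-349.0) = +1047.0 kcal/mol
(e): not needed (C(s) appears nowhere else).
ΔH°rxn = (-3)·(-23.4) + (2)·(-669.8) + (3)·(-67.6) + (-3)·(-349.0) = -425.2 kcal/mol

ΔH°rxn = -425.2 kcal/mol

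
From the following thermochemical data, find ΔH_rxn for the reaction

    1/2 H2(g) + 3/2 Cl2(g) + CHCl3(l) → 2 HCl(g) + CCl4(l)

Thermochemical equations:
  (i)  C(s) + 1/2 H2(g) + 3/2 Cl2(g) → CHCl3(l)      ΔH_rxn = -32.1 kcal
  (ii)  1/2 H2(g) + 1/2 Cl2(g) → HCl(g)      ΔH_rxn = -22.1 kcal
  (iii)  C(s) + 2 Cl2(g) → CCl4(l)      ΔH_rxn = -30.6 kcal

ΔH_rxn = -42.7 kcal

(i) reversed (CHCl3(l) must end up as a reactant): +32.1 kcal
(ii) × 2 (×2 to match 2 HCl(g) in the target): (2)·(-22.1) = -44.2 kcal
(iii) as written (CCl4(l) already on the product side): -30.6 kcal
By Hess's law, ΔH_rxn = (+32.1) + (-44.2) + (-30.6) = -42.7 kcal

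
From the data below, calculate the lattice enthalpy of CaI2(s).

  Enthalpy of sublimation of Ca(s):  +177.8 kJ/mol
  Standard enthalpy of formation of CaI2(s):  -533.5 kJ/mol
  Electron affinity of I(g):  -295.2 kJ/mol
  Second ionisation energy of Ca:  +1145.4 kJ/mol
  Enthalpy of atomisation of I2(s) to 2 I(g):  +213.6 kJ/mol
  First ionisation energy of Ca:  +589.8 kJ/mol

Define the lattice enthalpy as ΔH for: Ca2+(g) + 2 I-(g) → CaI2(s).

ΔHf° = 1·ΔHsub + 1·(ΣIE) + 1·D(I2) + 2·EA + U
-533.5 = 1·(+177.8) + 1·(+1735.2) + 1·(+213.6) + 2·(-295.2) + U
U = -533.5 − (+1536.2) = -2069.7 kJ/mol

U = -2069.7 kJ/mol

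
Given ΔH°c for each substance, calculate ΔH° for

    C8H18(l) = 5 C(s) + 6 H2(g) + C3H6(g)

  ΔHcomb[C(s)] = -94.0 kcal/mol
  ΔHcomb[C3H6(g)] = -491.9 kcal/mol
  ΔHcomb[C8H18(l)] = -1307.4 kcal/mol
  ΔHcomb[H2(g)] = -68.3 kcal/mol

Using ΔH = Σ nΔHc°(reactants) − Σ nΔHc°(products):
= [1·(-1307.4)] − [5·(-94.0) + 6·(-68.3) + 1·(-491.9)]
= 64.3 kcal/mol

ΔH° = 64.3 kcal/mol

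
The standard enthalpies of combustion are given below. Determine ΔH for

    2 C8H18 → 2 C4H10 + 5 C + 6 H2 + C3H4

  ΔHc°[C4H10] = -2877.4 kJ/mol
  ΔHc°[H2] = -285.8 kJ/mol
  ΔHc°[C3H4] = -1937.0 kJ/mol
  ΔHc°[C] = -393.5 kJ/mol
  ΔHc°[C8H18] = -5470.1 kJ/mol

ΔH = 433.9 kJ/mol

Using ΔH = Σ nΔHc°(reactants) − Σ nΔHc°(products):
= [2·(-5470.1)] − [2·(-2877.4) + 5·(-393.5) + 6·(-285.8) + 1·(-1937.0)]
= 433.9 kJ/mol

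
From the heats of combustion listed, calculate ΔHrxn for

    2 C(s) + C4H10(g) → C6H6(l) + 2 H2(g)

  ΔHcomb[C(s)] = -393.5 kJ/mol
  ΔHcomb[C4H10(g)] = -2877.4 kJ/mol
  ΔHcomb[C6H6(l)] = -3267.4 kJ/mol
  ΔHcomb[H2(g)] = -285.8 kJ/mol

Using ΔH = Σ nΔHc°(reactants) − Σ nΔHc°(products):
= [2·(-393.5) + 1·(-2877.4)] − [1·(-3267.4) + 2·(-285.8)]
= 174.6 kJ/mol

ΔHrxn = 174.6 kJ/mol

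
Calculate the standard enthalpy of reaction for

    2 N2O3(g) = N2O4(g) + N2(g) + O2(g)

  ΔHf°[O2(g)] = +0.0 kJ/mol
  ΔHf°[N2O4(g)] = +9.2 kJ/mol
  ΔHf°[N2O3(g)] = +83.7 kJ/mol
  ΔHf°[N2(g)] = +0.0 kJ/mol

ΔH°rxn = Σ nΔHf°(products) − Σ nΔHf°(reactants).
Products: 1·(+9.2) + 1·(+0.0) + 1·(+0.0) = +9.2
Reactants: 2·(+83.7) = +167.4
ΔH_rxn = (+9.2) − (+167.4) = -158.2 kJ/mol

ΔH_rxn = -158.2 kJ/mol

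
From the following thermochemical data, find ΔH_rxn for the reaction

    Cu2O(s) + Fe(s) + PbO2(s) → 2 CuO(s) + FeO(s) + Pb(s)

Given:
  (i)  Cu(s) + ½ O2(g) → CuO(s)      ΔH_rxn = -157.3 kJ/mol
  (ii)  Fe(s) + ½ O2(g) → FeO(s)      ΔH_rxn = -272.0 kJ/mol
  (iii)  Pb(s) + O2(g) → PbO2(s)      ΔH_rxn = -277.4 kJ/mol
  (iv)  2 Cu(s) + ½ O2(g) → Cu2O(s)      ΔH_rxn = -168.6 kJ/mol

ΔH_rxn = -140.6 kJ/mol

(i) × 2 (×2 to match 2 CuO(s) in the target): (2)·(-157.3) = -314.6 kJ/mol
(ii) as written (FeO(s) already on the product side): -272.0 kJ/mol
(iii) reversed (reverse to put PbO2(s) on the reactant side): +277.4 kJ/mol
(iv) reversed (reverse to put Cu2O(s) on the reactant side): +168.6 kJ/mol
By Hess's law, ΔH_rxn = (-314.6) + (-272.0) + (+277.4) + (+168.6) = -140.6 kJ/mol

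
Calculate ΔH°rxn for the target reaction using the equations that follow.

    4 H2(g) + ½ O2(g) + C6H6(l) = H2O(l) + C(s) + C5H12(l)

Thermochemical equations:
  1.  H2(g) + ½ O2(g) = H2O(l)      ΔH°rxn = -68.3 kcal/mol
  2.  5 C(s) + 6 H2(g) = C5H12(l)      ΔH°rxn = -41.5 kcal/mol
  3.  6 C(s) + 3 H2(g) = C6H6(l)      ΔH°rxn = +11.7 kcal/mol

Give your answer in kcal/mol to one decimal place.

eq. 1 as written: -68.3 kcal/mol
eq. 2 as written: -41.5 kcal/mol
eq. 3 reversed: -11.7 kcal/mol
ΔH°rxn = (-68.3) + (-41.5) + (-11.7) = -121.5 kcal/mol

ΔH°rxn = -121.5 kcal/mol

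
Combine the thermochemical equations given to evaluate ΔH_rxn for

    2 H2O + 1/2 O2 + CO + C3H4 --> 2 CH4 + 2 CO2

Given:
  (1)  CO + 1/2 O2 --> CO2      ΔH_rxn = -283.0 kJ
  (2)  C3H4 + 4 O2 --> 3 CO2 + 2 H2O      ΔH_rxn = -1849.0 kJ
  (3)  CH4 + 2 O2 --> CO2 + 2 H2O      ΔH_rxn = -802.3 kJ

(1) as written (CO already on the reactant side): -283.0 kJ
(2) as written (C3H4 already on the reactant side): -1849.0 kJ
(3) reversed and × 2 (reverse to put CH4 on the product side; ×2 to match 2 CH4 in the target): (-2)·(-802.3) = +1604.6 kJ
Since enthalpy is a state function, ΔH_rxn = (-283.0) + (-1849.0) + (+1604.6) = -527.4 kJ

ΔH_rxn = -527.4 kJ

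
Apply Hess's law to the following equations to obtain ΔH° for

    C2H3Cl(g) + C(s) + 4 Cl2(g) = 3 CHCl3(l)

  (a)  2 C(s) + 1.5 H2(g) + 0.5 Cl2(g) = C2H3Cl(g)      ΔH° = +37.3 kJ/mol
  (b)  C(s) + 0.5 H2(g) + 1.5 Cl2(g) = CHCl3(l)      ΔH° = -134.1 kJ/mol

(a) reversed (reverse to put C2H3Cl(g) on the reactant side): -37.3 kJ/mol
(b) × 3 (×3 to match 3 CHCl3(l) in the target): (3)·(-134.1) = -402.3 kJ/mol
ΔH° = (-37.3) + (-402.3) = -439.6 kJ/mol

ΔH° = -439.6 kJ/mol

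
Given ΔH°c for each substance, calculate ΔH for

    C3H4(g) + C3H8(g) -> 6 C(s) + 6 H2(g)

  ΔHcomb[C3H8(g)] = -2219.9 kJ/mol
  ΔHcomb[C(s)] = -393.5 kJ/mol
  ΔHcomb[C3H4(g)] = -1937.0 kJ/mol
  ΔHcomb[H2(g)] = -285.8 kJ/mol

ΔH = -81.1 kJ/mol

With combustion enthalpies, reactants minus products:
= [1·(-1937.0) + 1·(-2219.9)] − [6·(-393.5) + 6·(-285.8)]
= -81.1 kJ/mol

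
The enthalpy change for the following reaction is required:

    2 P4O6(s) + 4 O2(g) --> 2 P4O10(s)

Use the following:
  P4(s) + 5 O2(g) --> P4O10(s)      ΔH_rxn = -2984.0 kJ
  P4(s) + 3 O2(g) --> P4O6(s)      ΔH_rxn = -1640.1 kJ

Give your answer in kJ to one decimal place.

equation 1 × 2: (2)·(-2984.0) = -5968.0 kJ
equation 2 reversed and × 2: (-2)·(-1640.1) = +3280.2 kJ
Combining the equations, ΔH_rxn = (2)·(-2984.0) + (-2)·(-1640.1) = -2687.8 kJ

ΔH_rxn = -2687.8 kJ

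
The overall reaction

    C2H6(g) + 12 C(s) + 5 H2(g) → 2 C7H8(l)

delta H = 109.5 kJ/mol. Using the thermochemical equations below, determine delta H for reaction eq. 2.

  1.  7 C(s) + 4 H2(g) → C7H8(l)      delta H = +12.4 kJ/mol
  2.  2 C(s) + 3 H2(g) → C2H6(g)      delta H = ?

delta H = -84.7 kJ/mol

eq. 1 × 2 (×2 to match 2 C7H8(l) in the target): (2)·(+12.4) = +24.8 kJ/mol
eq. 2 reversed (C2H6(g) must end up as a reactant): contributes −x
+109.5 = (+24.8) − x
x = (+109.5 − (+24.8)) / (-1) = -84.7 kJ/mol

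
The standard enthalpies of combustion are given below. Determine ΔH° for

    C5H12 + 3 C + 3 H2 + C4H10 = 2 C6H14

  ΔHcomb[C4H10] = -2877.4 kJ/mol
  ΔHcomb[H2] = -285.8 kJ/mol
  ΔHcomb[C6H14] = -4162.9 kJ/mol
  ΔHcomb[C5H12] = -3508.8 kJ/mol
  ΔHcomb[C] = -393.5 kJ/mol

Using ΔH = Σ nΔHc°(reactants) − Σ nΔHc°(products):
= [1·(-3508.8) + 3·(-393.5) + 3·(-285.8) + 1·(-2877.4)] − [2·(-4162.9)]
= -98.3 kJ/mol

ΔH° = -98.3 kJ/mol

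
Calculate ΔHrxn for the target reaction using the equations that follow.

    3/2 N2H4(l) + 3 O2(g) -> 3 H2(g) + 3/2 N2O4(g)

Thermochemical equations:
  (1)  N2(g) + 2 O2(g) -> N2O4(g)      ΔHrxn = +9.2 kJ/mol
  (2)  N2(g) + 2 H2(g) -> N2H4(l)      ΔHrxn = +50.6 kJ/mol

ΔHrxn = -62.1 kJ/mol

(1) × 3/2 (×3/2 to match 3/2 N2O4(g) in the target): (3/2)·(+9.2) = +13.8 kJ/mol
(2) reversed and × 3/2 (reverse to put N2H4(l) on the reactant side; ×3/2 to match 3/2 N2H4(l) in the target): (-3/2)·(+50.6) = -75.9 kJ/mol
Summing the manipulated equations, ΔHrxn = (+13.8) + (-75.9) = -62.1 kJ/mol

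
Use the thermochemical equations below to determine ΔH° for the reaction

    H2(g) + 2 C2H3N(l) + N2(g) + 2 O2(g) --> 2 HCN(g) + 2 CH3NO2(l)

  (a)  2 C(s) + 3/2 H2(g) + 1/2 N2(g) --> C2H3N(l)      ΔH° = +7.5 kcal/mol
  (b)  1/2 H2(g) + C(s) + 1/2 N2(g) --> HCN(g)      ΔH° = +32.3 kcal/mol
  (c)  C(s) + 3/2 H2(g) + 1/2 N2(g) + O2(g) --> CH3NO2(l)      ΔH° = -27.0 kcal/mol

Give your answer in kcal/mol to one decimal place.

(a) reversed and × 2 (C2H3N(l) must end up as a reactant; scale by 2 for the 2 C2H3N(l)): (-2)·(+7.5) = -15.0 kcal/mol
(b) × 2 (scale by 2 for the 2 HCN(g)): (2)·(+32.3) = +64.6 kcal/mol
(c) × 2 (×2 to match 2 CH3NO2(l) in the target): (2)·(-27.0) = -54.0 kcal/mol
ΔH° = (-2)·(+7.5) + (2)·(+32.3) + (2)·(-27.0) = -4.4 kcal/mol

ΔH° = -4.4 kcal/mol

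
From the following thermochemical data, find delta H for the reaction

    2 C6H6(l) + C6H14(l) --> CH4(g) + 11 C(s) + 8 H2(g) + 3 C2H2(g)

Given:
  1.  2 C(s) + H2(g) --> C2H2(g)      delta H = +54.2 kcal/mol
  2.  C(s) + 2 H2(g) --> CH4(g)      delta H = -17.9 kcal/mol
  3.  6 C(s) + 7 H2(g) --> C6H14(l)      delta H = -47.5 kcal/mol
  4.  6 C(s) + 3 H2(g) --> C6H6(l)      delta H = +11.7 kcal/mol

eq. 1 × 3 (scale by 3 for the 3 C2H2(g)): (3)·(+54.2) = +162.6 kcal/mol
eq. 2 as written (CH4(g) already on the product side): -17.9 kcal/mol
eq. 3 reversed (reverse to put C6H14(l) on the reactant side): +47.5 kcal/mol
eq. 4 reversed and × 2 (C6H6(l) must end up as a reactant; scale by 2 for the 2 C6H6(l)): (-2)·(+11.7) = -23.4 kcal/mol
Since enthalpy is a state function, delta H = (3)·(+54.2) + (1)·(-17.9) + (-1)·(-47.5) + (-2)·(+11.7) = 168.8 kcal/mol

delta H = 168.8 kcal/mol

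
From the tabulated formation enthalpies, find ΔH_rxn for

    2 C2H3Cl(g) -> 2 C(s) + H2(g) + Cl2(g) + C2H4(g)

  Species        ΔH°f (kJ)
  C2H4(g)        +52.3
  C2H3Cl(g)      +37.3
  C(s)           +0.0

ΔH_rxn = -22.3 kJ

Products: 2·(+0.0) + 1·(+0.0) + 1·(+0.0) + 1·(+52.3) = +52.3
Reactants: 2·(+37.3) = +74.6
ΔH_rxn = (+52.3) − (+74.6) = -22.3 kJ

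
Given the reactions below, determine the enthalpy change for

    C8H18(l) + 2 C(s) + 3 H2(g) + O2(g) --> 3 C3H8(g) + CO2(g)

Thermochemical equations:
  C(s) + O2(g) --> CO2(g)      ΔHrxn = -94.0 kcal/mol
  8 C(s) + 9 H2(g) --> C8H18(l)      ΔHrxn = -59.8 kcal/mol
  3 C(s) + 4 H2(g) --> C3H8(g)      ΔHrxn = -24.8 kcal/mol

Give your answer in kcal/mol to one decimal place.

equation 1 as written: -94.0 kcal/mol
equation 2 reversed: +59.8 kcal/mol
equation 3 × 3: (3)·(-24.8) = -74.4 kcal/mol
Combining the equations, ΔHrxn = (1)·(-94.0) + (-1)·(-59.8) + (3)·(-24.8) = -108.6 kcal/mol

ΔHrxn = -108.6 kcal/mol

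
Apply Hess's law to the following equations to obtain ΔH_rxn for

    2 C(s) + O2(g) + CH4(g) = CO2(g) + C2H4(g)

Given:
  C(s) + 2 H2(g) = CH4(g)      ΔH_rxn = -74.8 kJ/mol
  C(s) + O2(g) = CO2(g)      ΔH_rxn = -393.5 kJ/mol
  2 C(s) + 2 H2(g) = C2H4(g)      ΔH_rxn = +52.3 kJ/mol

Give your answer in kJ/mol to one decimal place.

ΔH_rxn = -266.4 kJ/mol

equation 1 reversed (CH4(g) must end up as a reactant): +74.8 kJ/mol
equation 2 as written (CO2(g) already on the product side): -393.5 kJ/mol
equation 3 as written (C2H4(g) already on the product side): +52.3 kJ/mol
Combining the equations, ΔH_rxn = (+74.8) + (-393.5) + (+52.3) = -266.4 kJ/mol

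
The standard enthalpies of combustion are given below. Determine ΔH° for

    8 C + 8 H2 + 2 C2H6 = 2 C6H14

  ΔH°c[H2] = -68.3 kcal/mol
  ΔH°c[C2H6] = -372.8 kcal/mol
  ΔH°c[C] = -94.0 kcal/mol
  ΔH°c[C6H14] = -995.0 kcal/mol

ΔH° = -54.0 kcal/mol

Using ΔH = Σ nΔHc°(reactants) − Σ nΔHc°(products):
= [8·(-94.0) + 8·(-68.3) + 2·(-372.8)] − [2·(-995.0)]
= -54.0 kcal/mol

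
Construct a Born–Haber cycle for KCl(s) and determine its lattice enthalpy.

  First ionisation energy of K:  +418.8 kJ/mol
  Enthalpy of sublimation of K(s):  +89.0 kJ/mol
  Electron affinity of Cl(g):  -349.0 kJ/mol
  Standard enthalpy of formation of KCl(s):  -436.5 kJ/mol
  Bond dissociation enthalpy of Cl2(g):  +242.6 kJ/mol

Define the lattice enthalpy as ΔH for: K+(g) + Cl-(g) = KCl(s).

U = -716.6 kJ/mol

ΔHf° = 1·ΔHsub + 1·(ΣIE) + 1/2·D(Cl2) + 1·EA + U
-436.5 = 1·(+89.0) + 1·(+418.8) + 1/2·(+242.6) + 1·(-349.0) + U
U = -436.5 − (+280.1) = -716.6 kJ/mol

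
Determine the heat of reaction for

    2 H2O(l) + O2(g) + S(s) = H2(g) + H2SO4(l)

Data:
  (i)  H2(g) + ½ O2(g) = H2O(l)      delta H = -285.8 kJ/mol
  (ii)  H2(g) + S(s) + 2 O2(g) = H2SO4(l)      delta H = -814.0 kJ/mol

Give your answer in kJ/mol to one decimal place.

(i) reversed and × 2: (-2)·(-285.8) = +571.6 kJ/mol
(ii) as written: -814.0 kJ/mol
Since enthalpy is a state function, delta H = (-2)·(-285.8) + (1)·(-814.0) = -242.4 kJ/mol

delta H = -242.4 kJ/mol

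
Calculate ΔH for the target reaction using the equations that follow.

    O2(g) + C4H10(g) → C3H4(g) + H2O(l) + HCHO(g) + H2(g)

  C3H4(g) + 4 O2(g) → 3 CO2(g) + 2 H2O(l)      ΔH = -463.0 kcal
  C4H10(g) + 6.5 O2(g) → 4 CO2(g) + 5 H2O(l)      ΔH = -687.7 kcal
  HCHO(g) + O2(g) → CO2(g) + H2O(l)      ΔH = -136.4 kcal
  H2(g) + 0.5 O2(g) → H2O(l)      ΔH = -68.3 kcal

ΔH = -20.0 kcal

equation 1 reversed: +463.0 kcal
equation 2 as written: -687.7 kcal
equation 3 reversed: +136.4 kcal
equation 4 reversed: +68.3 kcal
ΔH = (-1)·(-463.0) + (1)·(-687.7) + (-1)·(-136.4) + (-1)·(-68.3) = -20.0 kcal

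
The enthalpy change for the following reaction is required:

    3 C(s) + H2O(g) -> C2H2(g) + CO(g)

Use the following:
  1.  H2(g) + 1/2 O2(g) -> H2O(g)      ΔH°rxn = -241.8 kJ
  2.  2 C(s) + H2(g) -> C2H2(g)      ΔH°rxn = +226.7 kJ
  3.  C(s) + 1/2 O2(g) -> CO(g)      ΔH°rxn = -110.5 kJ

eq. 1 reversed: +241.8 kJ
eq. 2 as written: +226.7 kJ
eq. 3 as written: -110.5 kJ
Combining the equations, ΔH°rxn = (-1)·(-241.8) + (1)·(+226.7) + (1)·(-110.5) = 358.0 kJ

ΔH°rxn = 358.0 kJ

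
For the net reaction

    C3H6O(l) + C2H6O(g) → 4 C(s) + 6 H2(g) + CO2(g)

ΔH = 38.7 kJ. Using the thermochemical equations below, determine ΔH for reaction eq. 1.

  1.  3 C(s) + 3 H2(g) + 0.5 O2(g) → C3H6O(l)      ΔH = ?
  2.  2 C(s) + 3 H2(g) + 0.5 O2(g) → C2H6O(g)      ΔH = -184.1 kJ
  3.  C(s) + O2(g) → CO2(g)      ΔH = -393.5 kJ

eq. 1 reversed (C3H6O(l) must end up as a reactant): contributes −x
eq. 2 reversed (C2H6O(g) must end up as a reactant): +184.1 kJ
eq. 3 as written (CO2(g) already on the product side): -393.5 kJ
+38.7 = (+184.1) + (-393.5) − x
x = (+38.7 − (-209.4)) / (-1) = -248.1 kJ

ΔH = -248.1 kJ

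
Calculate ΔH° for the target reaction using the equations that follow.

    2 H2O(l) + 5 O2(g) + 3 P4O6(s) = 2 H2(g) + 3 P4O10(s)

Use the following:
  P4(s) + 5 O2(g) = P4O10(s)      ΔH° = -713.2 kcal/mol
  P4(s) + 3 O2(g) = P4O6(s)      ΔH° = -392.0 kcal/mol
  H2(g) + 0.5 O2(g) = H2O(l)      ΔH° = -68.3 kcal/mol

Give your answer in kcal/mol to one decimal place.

equation 1 × 3 (scale by 3 for the 3 P4O10(s)): (3)·(-713.2) = -2139.6 kcal/mol
equation 2 reversed and × 3 (reverse to put P4O6(s) on the reactant side; scale by 3 for the 3 P4O6(s)): (-3)·(-392.0) = +1176.0 kcal/mol
equation 3 reversed and × 2 (H2O(l) must end up as a reactant; ×2 to match 2 H2O(l) in the target): (-2)·(-68.3) = +136.6 kcal/mol
Since enthalpy is a state function, ΔH° = (3)·(-713.2) + (-3)·(-392.0) + (-2)·(-68.3) = -827.0 kcal/mol

ΔH° = -827.0 kcal/mol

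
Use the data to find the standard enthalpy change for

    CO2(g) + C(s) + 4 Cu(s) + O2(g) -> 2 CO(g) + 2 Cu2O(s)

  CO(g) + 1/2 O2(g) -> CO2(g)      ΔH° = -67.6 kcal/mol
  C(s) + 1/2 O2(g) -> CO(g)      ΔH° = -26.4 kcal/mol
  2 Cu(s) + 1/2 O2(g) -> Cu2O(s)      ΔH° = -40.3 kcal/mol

equation 1 reversed: +67.6 kcal/mol
equation 2 as written: -26.4 kcal/mol
equation 3 × 2: (2)·(-40.3) = -80.6 kcal/mol
ΔH° = (-1)·(-67.6) + (1)·(-26.4) + (2)·(-40.3) = -39.4 kcal/mol

ΔH° = -39.4 kcal/mol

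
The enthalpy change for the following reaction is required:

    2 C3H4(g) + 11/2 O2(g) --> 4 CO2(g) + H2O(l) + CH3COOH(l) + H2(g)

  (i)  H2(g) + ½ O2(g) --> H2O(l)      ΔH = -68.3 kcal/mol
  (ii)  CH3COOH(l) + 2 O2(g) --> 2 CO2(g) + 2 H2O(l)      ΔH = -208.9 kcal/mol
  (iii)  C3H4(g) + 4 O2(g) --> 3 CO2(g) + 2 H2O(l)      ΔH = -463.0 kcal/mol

(i) reversed (reverse to put H2(g) on the product side): +68.3 kcal/mol
(ii) reversed (CH3COOH(l) must end up as a product): +208.9 kcal/mol
(iii) × 2 (×2 to match 2 C3H4(g) in the target): (2)·(-463.0) = -926.0 kcal/mol
ΔH = (+68.3) + (+208.9) + (-926.0) = -648.8 kcal/mol

ΔH = -648.8 kcal/mol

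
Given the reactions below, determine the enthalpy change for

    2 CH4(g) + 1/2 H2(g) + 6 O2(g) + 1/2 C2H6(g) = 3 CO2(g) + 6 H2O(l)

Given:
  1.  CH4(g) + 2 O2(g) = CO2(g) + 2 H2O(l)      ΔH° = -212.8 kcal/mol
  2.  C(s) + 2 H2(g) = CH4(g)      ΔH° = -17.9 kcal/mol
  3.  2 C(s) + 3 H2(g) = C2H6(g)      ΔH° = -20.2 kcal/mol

eq. 1 × 3: (3)·(-212.8) = -638.4 kcal/mol
eq. 2 as written: -17.9 kcal/mol
eq. 3 reversed and × 1/2: (-1/2)·(-20.2) = +10.1 kcal/mol
Summing the manipulated equations, ΔH° = (3)·(-212.8) + (1)·(-17.9) + (-1/2)·(-20.2) = -646.2 kcal/mol

ΔH° = -646.2 kcal/mol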